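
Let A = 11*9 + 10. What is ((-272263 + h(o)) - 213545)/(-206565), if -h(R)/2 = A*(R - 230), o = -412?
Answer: 115284/68855 ≈ 1.6743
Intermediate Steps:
A = 109 (A = 99 + 10 = 109)
h(R) = 50140 - 218*R (h(R) = -218*(R - 230) = -218*(-230 + R) = -2*(-25070 + 109*R) = 50140 - 218*R)
((-272263 + h(o)) - 213545)/(-206565) = ((-272263 + (50140 - 218*(-412))) - 213545)/(-206565) = ((-272263 + (50140 + 89816)) - 213545)*(-1/206565) = ((-272263 + 139956) - 213545)*(-1/206565) = (-132307 - 213545)*(-1/206565) = -345852*(-1/206565) = 115284/68855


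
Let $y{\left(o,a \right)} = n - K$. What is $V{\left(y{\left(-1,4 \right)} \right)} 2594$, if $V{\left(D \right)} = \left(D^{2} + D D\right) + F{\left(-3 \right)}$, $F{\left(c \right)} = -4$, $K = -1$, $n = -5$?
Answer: $72632$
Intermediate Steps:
$y{\left(o,a \right)} = -4$ ($y{\left(o,a \right)} = -5 - -1 = -5 + 1 = -4$)
$V{\left(D \right)} = -4 + 2 D^{2}$ ($V{\left(D \right)} = \left(D^{2} + D D\right) - 4 = \left(D^{2} + D^{2}\right) - 4 = 2 D^{2} - 4 = -4 + 2 D^{2}$)
$V{\left(y{\left(-1,4 \right)} \right)} 2594 = \left(-4 + 2 \left(-4\right)^{2}\right) 2594 = \left(-4 + 2 \cdot 16\right) 2594 = \left(-4 + 32\right) 2594 = 28 \cdot 2594 = 72632$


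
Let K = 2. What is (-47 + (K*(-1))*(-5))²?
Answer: 1369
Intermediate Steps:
(-47 + (K*(-1))*(-5))² = (-47 + (2*(-1))*(-5))² = (-47 - 2*(-5))² = (-47 + 10)² = (-37)² = 1369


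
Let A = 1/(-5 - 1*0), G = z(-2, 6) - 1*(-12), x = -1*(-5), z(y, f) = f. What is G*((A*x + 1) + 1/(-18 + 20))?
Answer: 9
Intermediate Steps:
x = 5
G = 18 (G = 6 - 1*(-12) = 6 + 12 = 18)
A = -⅕ (A = 1/(-5 + 0) = 1/(-5) = -⅕ ≈ -0.20000)
G*((A*x + 1) + 1/(-18 + 20)) = 18*((-⅕*5 + 1) + 1/(-18 + 20)) = 18*((-1 + 1) + 1/2) = 18*(0 + ½) = 18*(½) = 9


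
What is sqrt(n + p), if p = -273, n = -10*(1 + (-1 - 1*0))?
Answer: I*sqrt(273) ≈ 16.523*I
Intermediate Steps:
n = 0 (n = -10*(1 + (-1 + 0)) = -10*(1 - 1) = -10*0 = 0)
sqrt(n + p) = sqrt(0 - 273) = sqrt(-273) = I*sqrt(273)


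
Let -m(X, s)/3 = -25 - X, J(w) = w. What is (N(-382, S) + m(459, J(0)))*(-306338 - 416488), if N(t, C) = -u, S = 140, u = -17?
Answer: -1061831394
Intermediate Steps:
m(X, s) = 75 + 3*X (m(X, s) = -3*(-25 - X) = 75 + 3*X)
N(t, C) = 17 (N(t, C) = -1*(-17) = 17)
(N(-382, S) + m(459, J(0)))*(-306338 - 416488) = (17 + (75 + 3*459))*(-306338 - 416488) = (17 + (75 + 1377))*(-722826) = (17 + 1452)*(-722826) = 1469*(-722826) = -1061831394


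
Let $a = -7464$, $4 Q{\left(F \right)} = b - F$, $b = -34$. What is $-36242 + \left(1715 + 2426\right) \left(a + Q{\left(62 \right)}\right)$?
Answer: $-31044050$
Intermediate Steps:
$Q{\left(F \right)} = - \frac{17}{2} - \frac{F}{4}$ ($Q{\left(F \right)} = \frac{-34 - F}{4} = - \frac{17}{2} - \frac{F}{4}$)
$-36242 + \left(1715 + 2426\right) \left(a + Q{\left(62 \right)}\right) = -36242 + \left(1715 + 2426\right) \left(-7464 - 24\right) = -36242 + 4141 \left(-7464 - 24\right) = -36242 + 4141 \left(-7488\right) = -36242 - 31007808 = -31044050$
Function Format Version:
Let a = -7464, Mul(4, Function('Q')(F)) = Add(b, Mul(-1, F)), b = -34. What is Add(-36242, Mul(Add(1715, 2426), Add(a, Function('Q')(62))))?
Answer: -31044050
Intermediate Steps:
Function('Q')(F) = Add(Rational(-17, 2), Mul(Rational(-1, 4), F)) (Function('Q')(F) = Mul(Rational(1, 4), Add(-34, Mul(-1, F))) = Add(Rational(-17, 2), Mul(Rational(-1, 4), F)))
Add(-36242, Mul(Add(1715, 2426), Add(a, Function('Q')(62)))) = Add(-36242, Mul(Add(1715, 2426), Add(-7464, Add(Rational(-17, 2), Mul(Rational(-1, 4), 62))))) = Add(-36242, Mul(4141, Add(-7464, Add(Rational(-17, 2), Rational(-31, 2))))) = Add(-36242, Mul(4141, Add(-7464, -24))) = Add(-36242, Mul(4141, -7488)) = Add(-36242, -31007808) = -31044050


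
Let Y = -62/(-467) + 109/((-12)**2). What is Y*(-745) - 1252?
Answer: -128768591/67248 ≈ -1914.8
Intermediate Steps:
Y = 59831/67248 (Y = -62*(-1/467) + 109/144 = 62/467 + 109*(1/144) = 62/467 + 109/144 = 59831/67248 ≈ 0.88971)
Y*(-745) - 1252 = (59831/67248)*(-745) - 1252 = -44574095/67248 - 1252 = -128768591/67248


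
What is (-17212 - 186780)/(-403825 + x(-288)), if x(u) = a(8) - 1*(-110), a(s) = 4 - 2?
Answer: 203992/403713 ≈ 0.50529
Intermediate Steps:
a(s) = 2
x(u) = 112 (x(u) = 2 - 1*(-110) = 2 + 110 = 112)
(-17212 - 186780)/(-403825 + x(-288)) = (-17212 - 186780)/(-403825 + 112) = -203992/(-403713) = -203992*(-1/403713) = 203992/403713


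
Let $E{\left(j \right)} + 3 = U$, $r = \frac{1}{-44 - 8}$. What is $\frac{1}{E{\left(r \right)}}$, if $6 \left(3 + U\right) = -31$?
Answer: $- \frac{6}{67} \approx -0.089552$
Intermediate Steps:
$U = - \frac{49}{6}$ ($U = -3 + \frac{1}{6} \left(-31\right) = -3 - \frac{31}{6} = - \frac{49}{6} \approx -8.1667$)
$r = - \frac{1}{52}$ ($r = \frac{1}{-52} = - \frac{1}{52} \approx -0.019231$)
$E{\left(j \right)} = - \frac{67}{6}$ ($E{\left(j \right)} = -3 - \frac{49}{6} = - \frac{67}{6}$)
$\frac{1}{E{\left(r \right)}} = \frac{1}{- \frac{67}{6}} = - \frac{6}{67}$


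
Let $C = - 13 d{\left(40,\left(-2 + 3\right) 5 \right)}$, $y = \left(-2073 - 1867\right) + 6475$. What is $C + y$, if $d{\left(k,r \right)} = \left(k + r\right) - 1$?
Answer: $1963$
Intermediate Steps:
$d{\left(k,r \right)} = -1 + k + r$
$y = 2535$ ($y = -3940 + 6475 = 2535$)
$C = -572$ ($C = - 13 \left(-1 + 40 + \left(-2 + 3\right) 5\right) = - 13 \left(-1 + 40 + 1 \cdot 5\right) = - 13 \left(-1 + 40 + 5\right) = \left(-13\right) 44 = -572$)
$C + y = -572 + 2535 = 1963$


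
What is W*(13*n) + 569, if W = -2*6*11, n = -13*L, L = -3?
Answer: -66355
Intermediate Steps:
n = 39 (n = -13*(-3) = 39)
W = -132 (W = -12*11 = -132)
W*(13*n) + 569 = -1716*39 + 569 = -132*507 + 569 = -66924 + 569 = -66355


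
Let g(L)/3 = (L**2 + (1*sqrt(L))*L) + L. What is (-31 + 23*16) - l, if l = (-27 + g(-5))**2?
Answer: 373 + 990*I*sqrt(5) ≈ 373.0 + 2213.7*I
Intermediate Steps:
g(L) = 3*L + 3*L**2 + 3*L**(3/2) (g(L) = 3*((L**2 + (1*sqrt(L))*L) + L) = 3*((L**2 + sqrt(L)*L) + L) = 3*((L**2 + L**(3/2)) + L) = 3*(L + L**2 + L**(3/2)) = 3*L + 3*L**2 + 3*L**(3/2))
l = (33 - 15*I*sqrt(5))**2 (l = (-27 + (3*(-5) + 3*(-5)**2 + 3*(-5)**(3/2)))**2 = (-27 + (-15 + 3*25 + 3*(-5*I*sqrt(5))))**2 = (-27 + (-15 + 75 - 15*I*sqrt(5)))**2 = (-27 + (60 - 15*I*sqrt(5)))**2 = (33 - 15*I*sqrt(5))**2 ≈ -36.0 - 2213.7*I)
(-31 + 23*16) - l = (-31 + 23*16) - (-36 - 990*I*sqrt(5)) = (-31 + 368) + (36 + 990*I*sqrt(5)) = 337 + (36 + 990*I*sqrt(5)) = 373 + 990*I*sqrt(5)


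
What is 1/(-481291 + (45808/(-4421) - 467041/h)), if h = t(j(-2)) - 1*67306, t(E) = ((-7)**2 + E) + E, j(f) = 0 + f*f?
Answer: -297307829/143092598081170 ≈ -2.0777e-6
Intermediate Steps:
j(f) = f**2 (j(f) = 0 + f**2 = f**2)
t(E) = 49 + 2*E (t(E) = (49 + E) + E = 49 + 2*E)
h = -67249 (h = (49 + 2*(-2)**2) - 1*67306 = (49 + 2*4) - 67306 = (49 + 8) - 67306 = 57 - 67306 = -67249)
1/(-481291 + (45808/(-4421) - 467041/h)) = 1/(-481291 + (45808/(-4421) - 467041/(-67249))) = 1/(-481291 + (45808*(-1/4421) - 467041*(-1/67249))) = 1/(-481291 + (-45808/4421 + 467041/67249)) = 1/(-481291 - 1015753931/297307829) = 1/(-143092598081170/297307829) = -297307829/143092598081170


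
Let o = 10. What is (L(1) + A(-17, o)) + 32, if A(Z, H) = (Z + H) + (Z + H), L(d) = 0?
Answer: 18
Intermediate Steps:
A(Z, H) = 2*H + 2*Z (A(Z, H) = (H + Z) + (H + Z) = 2*H + 2*Z)
(L(1) + A(-17, o)) + 32 = (0 + (2*10 + 2*(-17))) + 32 = (0 + (20 - 34)) + 32 = (0 - 14) + 32 = -14 + 32 = 18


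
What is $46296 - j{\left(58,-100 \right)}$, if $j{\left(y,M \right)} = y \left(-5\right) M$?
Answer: $17296$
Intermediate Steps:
$j{\left(y,M \right)} = - 5 M y$ ($j{\left(y,M \right)} = - 5 y M = - 5 M y$)
$46296 - j{\left(58,-100 \right)} = 46296 - \left(-5\right) \left(-100\right) 58 = 46296 - 29000 = 17296$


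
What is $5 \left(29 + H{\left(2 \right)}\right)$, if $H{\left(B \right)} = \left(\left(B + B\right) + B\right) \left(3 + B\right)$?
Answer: $295$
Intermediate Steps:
$H{\left(B \right)} = 3 B \left(3 + B\right)$ ($H{\left(B \right)} = \left(2 B + B\right) \left(3 + B\right) = 3 B \left(3 + B\right)$)
$5 \left(29 + H{\left(2 \right)}\right) = 5 \left(29 + 3 \cdot 2 \left(3 + 2\right)\right) = 5 \left(29 + 3 \cdot 2 \cdot 5\right) = 5 \left(29 + 30\right) = 5 \cdot 59 = 295$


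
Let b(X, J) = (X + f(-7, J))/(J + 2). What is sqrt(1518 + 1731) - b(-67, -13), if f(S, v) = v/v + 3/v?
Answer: 7290/143 ≈ 50.979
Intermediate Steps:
f(S, v) = 1 + 3/v
b(X, J) = (X + (3 + J)/J)/(2 + J) (b(X, J) = (X + (3 + J)/J)/(J + 2) = (X + (3 + J)/J)/(2 + J))
sqrt(1518 + 1731) - b(-67, -13) = sqrt(1518 + 1731) - (3 - 13 - 13*(-67))/((-13)*(2 - 13)) = sqrt(3249) - (-1)*(3 - 13 + 871)/(13*(-11)) = 57 - (-1)*(-1)*861/(13*11) = 57 - 1*861/143 = 57 - 861/143 = 7290/143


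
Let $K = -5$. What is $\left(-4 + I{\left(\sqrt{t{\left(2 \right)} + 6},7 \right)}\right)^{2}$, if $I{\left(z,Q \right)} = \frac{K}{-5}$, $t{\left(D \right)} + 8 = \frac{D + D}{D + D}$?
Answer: $9$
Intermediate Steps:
$t{\left(D \right)} = -7$ ($t{\left(D \right)} = -8 + \frac{D + D}{D + D} = -8 + \frac{2 D}{2 D} = -8 + 2 D \frac{1}{2 D} = -8 + 1 = -7$)
$I{\left(z,Q \right)} = 1$ ($I{\left(z,Q \right)} = - \frac{5}{-5} = \left(-5\right) \left(- \frac{1}{5}\right) = 1$)
$\left(-4 + I{\left(\sqrt{t{\left(2 \right)} + 6},7 \right)}\right)^{2} = \left(-4 + 1\right)^{2} = \left(-3\right)^{2} = 9$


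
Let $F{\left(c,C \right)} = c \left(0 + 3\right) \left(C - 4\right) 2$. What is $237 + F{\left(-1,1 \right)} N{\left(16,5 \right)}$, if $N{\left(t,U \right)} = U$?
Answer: $327$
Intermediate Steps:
$F{\left(c,C \right)} = 2 c \left(-12 + 3 C\right)$ ($F{\left(c,C \right)} = c 3 \left(-4 + C\right) 2 = c \left(-12 + 3 C\right) 2 = 2 c \left(-12 + 3 C\right)$)
$237 + F{\left(-1,1 \right)} N{\left(16,5 \right)} = 237 + 6 \left(-1\right) \left(-4 + 1\right) 5 = 237 + 6 \left(-1\right) \left(-3\right) 5 = 237 + 18 \cdot 5 = 237 + 90 = 327$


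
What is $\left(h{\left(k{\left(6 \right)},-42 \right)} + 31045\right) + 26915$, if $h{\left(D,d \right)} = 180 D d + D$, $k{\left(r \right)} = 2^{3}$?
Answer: $-2512$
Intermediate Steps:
$k{\left(r \right)} = 8$
$h{\left(D,d \right)} = D + 180 D d$ ($h{\left(D,d \right)} = 180 D d + D = D + 180 D d$)
$\left(h{\left(k{\left(6 \right)},-42 \right)} + 31045\right) + 26915 = \left(8 \left(1 + 180 \left(-42\right)\right) + 31045\right) + 26915 = \left(8 \left(1 - 7560\right) + 31045\right) + 26915 = \left(8 \left(-7559\right) + 31045\right) + 26915 = \left(-60472 + 31045\right) + 26915 = -29427 + 26915 = -2512$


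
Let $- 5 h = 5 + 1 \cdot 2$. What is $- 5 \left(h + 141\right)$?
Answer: $-698$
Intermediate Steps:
$h = - \frac{7}{5}$ ($h = - \frac{5 + 1 \cdot 2}{5} = - \frac{5 + 2}{5} = \left(- \frac{1}{5}\right) 7 = - \frac{7}{5} \approx -1.4$)
$- 5 \left(h + 141\right) = - 5 \left(- \frac{7}{5} + 141\right) = \left(-5\right) \frac{698}{5} = -698$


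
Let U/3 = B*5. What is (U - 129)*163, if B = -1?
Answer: -23472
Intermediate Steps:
U = -15 (U = 3*(-1*5) = 3*(-5) = -15)
(U - 129)*163 = (-15 - 129)*163 = -144*163 = -23472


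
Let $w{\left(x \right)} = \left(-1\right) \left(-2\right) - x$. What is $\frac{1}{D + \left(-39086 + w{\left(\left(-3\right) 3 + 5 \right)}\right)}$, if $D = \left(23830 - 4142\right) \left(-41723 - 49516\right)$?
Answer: $- \frac{1}{1796352512} \approx -5.5668 \cdot 10^{-10}$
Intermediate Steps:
$D = -1796313432$ ($D = 19688 \left(-91239\right) = -1796313432$)
$w{\left(x \right)} = 2 - x$
$\frac{1}{D + \left(-39086 + w{\left(\left(-3\right) 3 + 5 \right)}\right)} = \frac{1}{-1796313432 + \left(-39086 + \left(2 - \left(\left(-3\right) 3 + 5\right)\right)\right)} = \frac{1}{-1796313432 + \left(-39086 + \left(2 - \left(-9 + 5\right)\right)\right)} = \frac{1}{-1796313432 + \left(-39086 + \left(2 - -4\right)\right)} = \frac{1}{-1796313432 + \left(-39086 + \left(2 + 4\right)\right)} = \frac{1}{-1796313432 + \left(-39086 + 6\right)} = \frac{1}{-1796313432 - 39080} = \frac{1}{-1796352512} = - \frac{1}{1796352512}$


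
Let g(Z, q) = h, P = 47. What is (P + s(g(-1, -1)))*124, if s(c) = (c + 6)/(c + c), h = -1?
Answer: 5518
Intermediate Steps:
g(Z, q) = -1
s(c) = (6 + c)/(2*c) (s(c) = (6 + c)/((2*c)) = (6 + c)*(1/(2*c)) = (6 + c)/(2*c))
(P + s(g(-1, -1)))*124 = (47 + (½)*(6 - 1)/(-1))*124 = (47 + (½)*(-1)*5)*124 = (47 - 5/2)*124 = (89/2)*124 = 5518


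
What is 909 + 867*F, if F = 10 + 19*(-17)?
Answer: -270462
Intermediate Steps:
F = -313 (F = 10 - 323 = -313)
909 + 867*F = 909 + 867*(-313) = 909 - 271371 = -270462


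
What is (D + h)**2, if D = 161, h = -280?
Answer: 14161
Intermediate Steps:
(D + h)**2 = (161 - 280)**2 = (-119)**2 = 14161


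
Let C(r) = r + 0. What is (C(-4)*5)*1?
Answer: -20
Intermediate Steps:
C(r) = r
(C(-4)*5)*1 = -4*5*1 = -20*1 = -20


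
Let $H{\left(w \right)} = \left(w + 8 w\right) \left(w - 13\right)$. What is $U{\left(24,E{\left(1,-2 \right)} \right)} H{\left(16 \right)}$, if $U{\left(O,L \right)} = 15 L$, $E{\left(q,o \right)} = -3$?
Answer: $-19440$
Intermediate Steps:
$H{\left(w \right)} = 9 w \left(-13 + w\right)$
$U{\left(24,E{\left(1,-2 \right)} \right)} H{\left(16 \right)} = 15 \left(-3\right) 9 \cdot 16 \left(-13 + 16\right) = - 45 \cdot 9 \cdot 16 \cdot 3 = \left(-45\right) 432 = -19440$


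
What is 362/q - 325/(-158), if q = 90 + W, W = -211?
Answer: -17871/19118 ≈ -0.93477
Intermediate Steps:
q = -121 (q = 90 - 211 = -121)
362/q - 325/(-158) = 362/(-121) - 325/(-158) = 362*(-1/121) - 325*(-1/158) = -362/121 + 325/158 = -17871/19118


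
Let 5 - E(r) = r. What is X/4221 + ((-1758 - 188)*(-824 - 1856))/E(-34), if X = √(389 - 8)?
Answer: 5215280/39 + √381/4221 ≈ 1.3373e+5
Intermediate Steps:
E(r) = 5 - r
X = √381 ≈ 19.519
X/4221 + ((-1758 - 188)*(-824 - 1856))/E(-34) = √381/4221 + ((-1758 - 188)*(-824 - 1856))/(5 - 1*(-34)) = √381*(1/4221) + (-1946*(-2680))/(5 + 34) = √381/4221 + 5215280/39 = 5215280/39 + √381/4221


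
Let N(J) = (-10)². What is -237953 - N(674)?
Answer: -238053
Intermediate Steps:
N(J) = 100
-237953 - N(674) = -237953 - 1*100 = -237953 - 100 = -238053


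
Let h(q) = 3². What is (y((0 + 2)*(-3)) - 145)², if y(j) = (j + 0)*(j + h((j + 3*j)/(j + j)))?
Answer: 26569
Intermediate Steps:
h(q) = 9
y(j) = j*(9 + j) (y(j) = (j + 0)*(j + 9) = j*(9 + j))
(y((0 + 2)*(-3)) - 145)² = (((0 + 2)*(-3))*(9 + (0 + 2)*(-3)) - 145)² = ((2*(-3))*(9 + 2*(-3)) - 145)² = (-6*(9 - 6) - 145)² = (-6*3 - 145)² = (-18 - 145)² = (-163)² = 26569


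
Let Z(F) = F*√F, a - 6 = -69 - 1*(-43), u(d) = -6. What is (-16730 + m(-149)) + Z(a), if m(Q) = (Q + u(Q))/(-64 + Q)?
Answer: -3563335/213 - 40*I*√5 ≈ -16729.0 - 89.443*I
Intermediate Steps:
a = -20 (a = 6 + (-69 - 1*(-43)) = 6 + (-69 + 43) = 6 - 26 = -20)
Z(F) = F^(3/2)
m(Q) = (-6 + Q)/(-64 + Q) (m(Q) = (Q - 6)/(-64 + Q) = (-6 + Q)/(-64 + Q))
(-16730 + m(-149)) + Z(a) = (-16730 + (-6 - 149)/(-64 - 149)) + (-20)^(3/2) = (-16730 - 155/(-213)) - 40*I*√5 = (-16730 - 1/213*(-155)) - 40*I*√5 = (-16730 + 155/213) - 40*I*√5 = -3563335/213 - 40*I*√5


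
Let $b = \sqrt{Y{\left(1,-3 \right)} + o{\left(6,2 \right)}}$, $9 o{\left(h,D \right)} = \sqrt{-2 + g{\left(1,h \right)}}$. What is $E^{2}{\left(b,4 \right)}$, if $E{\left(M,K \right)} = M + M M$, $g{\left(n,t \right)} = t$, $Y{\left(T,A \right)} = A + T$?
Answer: $\frac{112}{81} - \frac{128 i}{27} \approx 1.3827 - 4.7407 i$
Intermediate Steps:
$o{\left(h,D \right)} = \frac{\sqrt{-2 + h}}{9}$
$b = \frac{4 i}{3}$ ($b = \sqrt{\left(-3 + 1\right) + \frac{\sqrt{-2 + 6}}{9}} = \sqrt{-2 + \frac{\sqrt{4}}{9}} = \sqrt{-2 + \frac{1}{9} \cdot 2} = \sqrt{-2 + \frac{2}{9}} = \sqrt{- \frac{16}{9}} = \frac{4 i}{3} \approx 1.3333 i$)
$E{\left(M,K \right)} = M + M^{2}$
$E^{2}{\left(b,4 \right)} = \left(\frac{4 i}{3} \left(1 + \frac{4 i}{3}\right)\right)^{2} = \left(\frac{4 i \left(1 + \frac{4 i}{3}\right)}{3}\right)^{2} = - \frac{16 \left(1 + \frac{4 i}{3}\right)^{2}}{9}$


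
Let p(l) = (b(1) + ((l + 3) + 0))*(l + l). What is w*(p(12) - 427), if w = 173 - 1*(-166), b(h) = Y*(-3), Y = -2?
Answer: 26103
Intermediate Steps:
b(h) = 6 (b(h) = -2*(-3) = 6)
w = 339 (w = 173 + 166 = 339)
p(l) = 2*l*(9 + l) (p(l) = (6 + ((l + 3) + 0))*(l + l) = (6 + ((3 + l) + 0))*(2*l) = (6 + (3 + l))*(2*l) = (9 + l)*(2*l) = 2*l*(9 + l))
w*(p(12) - 427) = 339*(2*12*(9 + 12) - 427) = 339*(2*12*21 - 427) = 339*(504 - 427) = 339*77 = 26103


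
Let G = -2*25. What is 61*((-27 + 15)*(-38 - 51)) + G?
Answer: 65098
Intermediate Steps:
G = -50
61*((-27 + 15)*(-38 - 51)) + G = 61*((-27 + 15)*(-38 - 51)) - 50 = 61*(-12*(-89)) - 50 = 61*1068 - 50 = 65148 - 50 = 65098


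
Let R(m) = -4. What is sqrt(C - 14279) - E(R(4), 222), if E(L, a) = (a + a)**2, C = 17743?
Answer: -197136 + 2*sqrt(866) ≈ -1.9708e+5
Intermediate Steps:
E(L, a) = 4*a**2 (E(L, a) = (2*a)**2 = 4*a**2)
sqrt(C - 14279) - E(R(4), 222) = sqrt(17743 - 14279) - 4*222**2 = sqrt(3464) - 4*49284 = 2*sqrt(866) - 1*197136 = 2*sqrt(866) - 197136 = -197136 + 2*sqrt(866)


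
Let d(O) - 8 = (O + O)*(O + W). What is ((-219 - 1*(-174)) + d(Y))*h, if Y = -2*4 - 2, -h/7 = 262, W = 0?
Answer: -298942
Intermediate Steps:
h = -1834 (h = -7*262 = -1834)
Y = -10 (Y = -8 - 2 = -10)
d(O) = 8 + 2*O**2 (d(O) = 8 + (O + O)*(O + 0) = 8 + (2*O)*O = 8 + 2*O**2)
((-219 - 1*(-174)) + d(Y))*h = ((-219 - 1*(-174)) + (8 + 2*(-10)**2))*(-1834) = ((-219 + 174) + (8 + 2*100))*(-1834) = (-45 + (8 + 200))*(-1834) = (-45 + 208)*(-1834) = 163*(-1834) = -298942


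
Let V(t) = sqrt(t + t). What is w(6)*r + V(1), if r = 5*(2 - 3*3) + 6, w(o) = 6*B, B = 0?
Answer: sqrt(2) ≈ 1.4142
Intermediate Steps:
V(t) = sqrt(2)*sqrt(t) (V(t) = sqrt(2*t) = sqrt(2)*sqrt(t))
w(o) = 0 (w(o) = 6*0 = 0)
r = -29 (r = 5*(2 - 9) + 6 = 5*(-7) + 6 = -35 + 6 = -29)
w(6)*r + V(1) = 0*(-29) + sqrt(2)*sqrt(1) = 0 + sqrt(2)*1 = 0 + sqrt(2) = sqrt(2)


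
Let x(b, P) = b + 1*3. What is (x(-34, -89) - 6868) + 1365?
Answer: -5534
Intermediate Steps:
x(b, P) = 3 + b (x(b, P) = b + 3 = 3 + b)
(x(-34, -89) - 6868) + 1365 = ((3 - 34) - 6868) + 1365 = (-31 - 6868) + 1365 = -6899 + 1365 = -5534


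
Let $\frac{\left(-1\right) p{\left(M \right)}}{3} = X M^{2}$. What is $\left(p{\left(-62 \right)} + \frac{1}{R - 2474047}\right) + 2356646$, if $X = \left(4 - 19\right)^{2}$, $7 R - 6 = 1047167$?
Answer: $- \frac{3873413770431}{16271156} \approx -2.3805 \cdot 10^{5}$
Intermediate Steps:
$R = \frac{1047173}{7}$ ($R = \frac{6}{7} + \frac{1}{7} \cdot 1047167 = \frac{6}{7} + \frac{1047167}{7} = \frac{1047173}{7} \approx 1.496 \cdot 10^{5}$)
$X = 225$ ($X = \left(-15\right)^{2} = 225$)
$p{\left(M \right)} = - 675 M^{2}$ ($p{\left(M \right)} = - 3 \cdot 225 M^{2} = - 675 M^{2}$)
$\left(p{\left(-62 \right)} + \frac{1}{R - 2474047}\right) + 2356646 = \left(- 675 \left(-62\right)^{2} + \frac{1}{\frac{1047173}{7} - 2474047}\right) + 2356646 = \left(\left(-675\right) 3844 + \frac{1}{- \frac{16271156}{7}}\right) + 2356646 = \left(-2594700 - \frac{7}{16271156}\right) + 2356646 = - \frac{42218768473207}{16271156} + 2356646 = - \frac{3873413770431}{16271156}$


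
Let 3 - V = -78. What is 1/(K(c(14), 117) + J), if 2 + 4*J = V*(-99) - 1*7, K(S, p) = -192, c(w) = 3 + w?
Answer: -1/2199 ≈ -0.00045475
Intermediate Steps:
V = 81 (V = 3 - 1*(-78) = 3 + 78 = 81)
J = -2007 (J = -½ + (81*(-99) - 1*7)/4 = -½ + (-8019 - 7)/4 = -½ + (¼)*(-8026) = -½ - 4013/2 = -2007)
1/(K(c(14), 117) + J) = 1/(-192 - 2007) = 1/(-2199) = -1/2199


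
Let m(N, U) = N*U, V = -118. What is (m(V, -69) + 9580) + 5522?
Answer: 23244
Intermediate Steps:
(m(V, -69) + 9580) + 5522 = (-118*(-69) + 9580) + 5522 = (8142 + 9580) + 5522 = 17722 + 5522 = 23244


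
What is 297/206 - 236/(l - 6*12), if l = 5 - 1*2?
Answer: 69109/14214 ≈ 4.8620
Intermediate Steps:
l = 3 (l = 5 - 2 = 3)
297/206 - 236/(l - 6*12) = 297/206 - 236/(3 - 6*12) = 297*(1/206) - 236/(3 - 72) = 297/206 - 236/(-69) = 297/206 - 236*(-1/69) = 297/206 + 236/69 = 69109/14214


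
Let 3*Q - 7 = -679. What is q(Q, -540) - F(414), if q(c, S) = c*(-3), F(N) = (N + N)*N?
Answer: -342120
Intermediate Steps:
F(N) = 2*N² (F(N) = (2*N)*N = 2*N²)
Q = -224 (Q = 7/3 + (⅓)*(-679) = 7/3 - 679/3 = -224)
q(c, S) = -3*c
q(Q, -540) - F(414) = -3*(-224) - 2*414² = 672 - 2*171396 = 672 - 1*342792 = 672 - 342792 = -342120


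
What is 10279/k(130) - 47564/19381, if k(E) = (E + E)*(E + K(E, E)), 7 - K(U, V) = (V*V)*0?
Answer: -1495012381/690351220 ≈ -2.1656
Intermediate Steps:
K(U, V) = 7 (K(U, V) = 7 - V*V*0 = 7 - V²*0 = 7 - 1*0 = 7 + 0 = 7)
k(E) = 2*E*(7 + E) (k(E) = (E + E)*(E + 7) = (2*E)*(7 + E) = 2*E*(7 + E))
10279/k(130) - 47564/19381 = 10279/((2*130*(7 + 130))) - 47564/19381 = 10279/((2*130*137)) - 47564*1/19381 = 10279/35620 - 47564/19381 = -1495012381/690351220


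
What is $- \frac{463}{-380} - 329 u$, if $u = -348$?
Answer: $\frac{43507423}{380} \approx 1.1449 \cdot 10^{5}$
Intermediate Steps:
$- \frac{463}{-380} - 329 u = - \frac{463}{-380} - -114492 = \left(-463\right) \left(- \frac{1}{380}\right) + 114492 = \frac{463}{380} + 114492 = \frac{43507423}{380}$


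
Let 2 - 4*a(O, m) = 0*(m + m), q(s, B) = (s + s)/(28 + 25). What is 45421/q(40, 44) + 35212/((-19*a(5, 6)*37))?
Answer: 1686707119/56240 ≈ 29991.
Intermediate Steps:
q(s, B) = 2*s/53 (q(s, B) = (2*s)/53 = (2*s)*(1/53) = 2*s/53)
a(O, m) = 1/2 (a(O, m) = 1/2 - 0*(m + m) = 1/2 - 0*2*m = 1/2 - 1/4*0 = 1/2 + 0 = 1/2)
45421/q(40, 44) + 35212/((-19*a(5, 6)*37)) = 45421/(((2/53)*40)) + 35212/((-19*1/2*37)) = 45421/(80/53) + 35212/((-19/2*37)) = 45421*(53/80) + 35212/(-703/2) = 2407313/80 + 35212*(-2/703) = 2407313/80 - 70424/703 = 1686707119/56240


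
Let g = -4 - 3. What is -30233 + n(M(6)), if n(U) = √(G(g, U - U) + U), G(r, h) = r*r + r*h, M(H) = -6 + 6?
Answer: -30226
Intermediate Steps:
M(H) = 0
g = -7
G(r, h) = r² + h*r
n(U) = √(49 + U) (n(U) = √(-7*((U - U) - 7) + U) = √(-7*(0 - 7) + U) = √(-7*(-7) + U) = √(49 + U))
-30233 + n(M(6)) = -30233 + √(49 + 0) = -30233 + √49 = -30233 + 7 = -30226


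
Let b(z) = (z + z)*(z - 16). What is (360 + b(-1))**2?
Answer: 155236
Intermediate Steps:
b(z) = 2*z*(-16 + z) (b(z) = (2*z)*(-16 + z) = 2*z*(-16 + z))
(360 + b(-1))**2 = (360 + 2*(-1)*(-16 - 1))**2 = (360 + 2*(-1)*(-17))**2 = (360 + 34)**2 = 394**2 = 155236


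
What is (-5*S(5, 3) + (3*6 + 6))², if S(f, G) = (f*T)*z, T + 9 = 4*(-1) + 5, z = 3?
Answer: 389376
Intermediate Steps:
T = -8 (T = -9 + (4*(-1) + 5) = -9 + (-4 + 5) = -9 + 1 = -8)
S(f, G) = -24*f (S(f, G) = (f*(-8))*3 = -8*f*3 = -24*f)
(-5*S(5, 3) + (3*6 + 6))² = (-(-120)*5 + (3*6 + 6))² = (-5*(-120) + (18 + 6))² = (600 + 24)² = 624² = 389376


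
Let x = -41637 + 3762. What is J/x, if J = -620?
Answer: 124/7575 ≈ 0.016370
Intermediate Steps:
x = -37875
J/x = -620/(-37875) = -620*(-1/37875) = 124/7575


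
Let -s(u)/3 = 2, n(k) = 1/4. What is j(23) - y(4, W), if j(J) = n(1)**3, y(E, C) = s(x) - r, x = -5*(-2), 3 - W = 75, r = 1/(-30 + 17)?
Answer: 4941/832 ≈ 5.9387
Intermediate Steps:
n(k) = 1/4
r = -1/13 (r = 1/(-13) = -1/13 ≈ -0.076923)
W = -72 (W = 3 - 1*75 = 3 - 75 = -72)
x = 10
s(u) = -6 (s(u) = -3*2 = -6)
y(E, C) = -77/13 (y(E, C) = -6 - 1*(-1/13) = -6 + 1/13 = -77/13)
j(J) = 1/64 (j(J) = (1/4)**3 = 1/64)
j(23) - y(4, W) = 1/64 - 1*(-77/13) = 1/64 + 77/13 = 4941/832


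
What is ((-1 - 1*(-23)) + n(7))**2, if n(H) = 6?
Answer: 784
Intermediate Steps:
((-1 - 1*(-23)) + n(7))**2 = ((-1 - 1*(-23)) + 6)**2 = ((-1 + 23) + 6)**2 = (22 + 6)**2 = 28**2 = 784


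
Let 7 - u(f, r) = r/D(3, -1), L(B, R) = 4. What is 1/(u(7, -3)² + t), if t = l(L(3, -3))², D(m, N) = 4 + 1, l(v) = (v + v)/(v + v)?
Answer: 25/1469 ≈ 0.017018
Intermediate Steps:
l(v) = 1 (l(v) = (2*v)/((2*v)) = (2*v)*(1/(2*v)) = 1)
D(m, N) = 5
u(f, r) = 7 - r/5
t = 1 (t = 1² = 1)
1/(u(7, -3)² + t) = 1/((7 - ⅕*(-3))² + 1) = 1/((7 + ⅗)² + 1) = 1/((38/5)² + 1) = 1/(1444/25 + 1) = 1/(1469/25) = 25/1469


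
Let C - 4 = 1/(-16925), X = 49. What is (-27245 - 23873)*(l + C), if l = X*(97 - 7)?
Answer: -3818869818982/16925 ≈ -2.2563e+8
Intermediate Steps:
C = 67699/16925 (C = 4 + 1/(-16925) = 4 - 1/16925 = 67699/16925 ≈ 3.9999)
l = 4410 (l = 49*(97 - 7) = 49*90 = 4410)
(-27245 - 23873)*(l + C) = (-27245 - 23873)*(4410 + 67699/16925) = -51118*74706949/16925 = -3818869818982/16925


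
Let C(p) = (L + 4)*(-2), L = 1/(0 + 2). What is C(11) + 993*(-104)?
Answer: -103281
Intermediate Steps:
L = ½ (L = 1/2 = ½ ≈ 0.50000)
C(p) = -9 (C(p) = (½ + 4)*(-2) = (9/2)*(-2) = -9)
C(11) + 993*(-104) = -9 + 993*(-104) = -9 - 103272 = -103281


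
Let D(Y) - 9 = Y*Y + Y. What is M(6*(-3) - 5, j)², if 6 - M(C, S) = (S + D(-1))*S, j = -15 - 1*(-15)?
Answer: 36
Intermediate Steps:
D(Y) = 9 + Y + Y² (D(Y) = 9 + (Y*Y + Y) = 9 + (Y² + Y) = 9 + (Y + Y²) = 9 + Y + Y²)
j = 0 (j = -15 + 15 = 0)
M(C, S) = 6 - S*(9 + S) (M(C, S) = 6 - (S + (9 - 1 + (-1)²))*S = 6 - (S + (9 - 1 + 1))*S = 6 - (S + 9)*S = 6 - (9 + S)*S = 6 - S*(9 + S))
M(6*(-3) - 5, j)² = (6 - 1*0² - 9*0)² = (6 - 1*0 + 0)² = (6 + 0 + 0)² = 6² = 36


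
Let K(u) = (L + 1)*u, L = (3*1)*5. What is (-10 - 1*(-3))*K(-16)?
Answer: 1792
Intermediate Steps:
L = 15 (L = 3*5 = 15)
K(u) = 16*u (K(u) = (15 + 1)*u = 16*u)
(-10 - 1*(-3))*K(-16) = (-10 - 1*(-3))*(16*(-16)) = (-10 + 3)*(-256) = -7*(-256) = 1792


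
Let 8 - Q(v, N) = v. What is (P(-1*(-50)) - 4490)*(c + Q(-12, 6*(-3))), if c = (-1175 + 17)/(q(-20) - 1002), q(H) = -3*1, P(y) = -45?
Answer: -6427002/67 ≈ -95925.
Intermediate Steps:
Q(v, N) = 8 - v
q(H) = -3
c = 386/335 (c = (-1175 + 17)/(-3 - 1002) = -1158/(-1005) = -1158*(-1/1005) = 386/335 ≈ 1.1522)
(P(-1*(-50)) - 4490)*(c + Q(-12, 6*(-3))) = (-45 - 4490)*(386/335 + (8 - 1*(-12))) = -4535*(386/335 + (8 + 12)) = -4535*(386/335 + 20) = -4535*7086/335 = -6427002/67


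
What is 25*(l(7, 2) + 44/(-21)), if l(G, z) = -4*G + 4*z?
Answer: -11600/21 ≈ -552.38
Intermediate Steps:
25*(l(7, 2) + 44/(-21)) = 25*((-4*7 + 4*2) + 44/(-21)) = 25*((-28 + 8) + 44*(-1/21)) = 25*(-20 - 44/21) = 25*(-464/21) = -11600/21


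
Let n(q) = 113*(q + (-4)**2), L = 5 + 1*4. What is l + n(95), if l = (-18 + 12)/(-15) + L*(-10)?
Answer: 62267/5 ≈ 12453.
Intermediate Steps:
L = 9 (L = 5 + 4 = 9)
n(q) = 1808 + 113*q (n(q) = 113*(q + 16) = 113*(16 + q) = 1808 + 113*q)
l = -448/5 (l = (-18 + 12)/(-15) + 9*(-10) = -6*(-1/15) - 90 = 2/5 - 90 = -448/5 ≈ -89.600)
l + n(95) = -448/5 + (1808 + 113*95) = -448/5 + (1808 + 10735) = -448/5 + 12543 = 62267/5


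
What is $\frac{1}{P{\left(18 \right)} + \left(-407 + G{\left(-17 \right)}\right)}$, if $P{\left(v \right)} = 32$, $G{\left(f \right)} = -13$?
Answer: $- \frac{1}{388} \approx -0.0025773$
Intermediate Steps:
$\frac{1}{P{\left(18 \right)} + \left(-407 + G{\left(-17 \right)}\right)} = \frac{1}{32 - 420} = \frac{1}{-388} = - \frac{1}{388}$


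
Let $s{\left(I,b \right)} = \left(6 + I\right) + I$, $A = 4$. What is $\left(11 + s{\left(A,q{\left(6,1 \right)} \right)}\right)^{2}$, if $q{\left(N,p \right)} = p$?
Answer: $625$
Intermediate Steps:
$s{\left(I,b \right)} = 6 + 2 I$
$\left(11 + s{\left(A,q{\left(6,1 \right)} \right)}\right)^{2} = \left(11 + \left(6 + 2 \cdot 4\right)\right)^{2} = \left(11 + \left(6 + 8\right)\right)^{2} = \left(11 + 14\right)^{2} = 25^{2} = 625$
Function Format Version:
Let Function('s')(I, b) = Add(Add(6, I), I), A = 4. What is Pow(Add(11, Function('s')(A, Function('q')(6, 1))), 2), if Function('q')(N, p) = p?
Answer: 625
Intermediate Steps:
Function('s')(I, b) = Add(6, Mul(2, I))
Pow(Add(11, Function('s')(A, Function('q')(6, 1))), 2) = Pow(Add(11, Add(6, Mul(2, 4))), 2) = Pow(Add(11, Add(6, 8)), 2) = Pow(Add(11, 14), 2) = Pow(25, 2) = 625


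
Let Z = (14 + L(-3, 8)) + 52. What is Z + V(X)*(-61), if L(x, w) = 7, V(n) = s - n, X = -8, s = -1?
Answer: -354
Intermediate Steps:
V(n) = -1 - n
Z = 73 (Z = (14 + 7) + 52 = 21 + 52 = 73)
Z + V(X)*(-61) = 73 + (-1 - 1*(-8))*(-61) = 73 + (-1 + 8)*(-61) = 73 + 7*(-61) = 73 - 427 = -354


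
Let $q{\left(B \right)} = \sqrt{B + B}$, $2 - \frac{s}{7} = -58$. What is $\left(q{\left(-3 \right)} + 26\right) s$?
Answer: $10920 + 420 i \sqrt{6} \approx 10920.0 + 1028.8 i$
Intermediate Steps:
$s = 420$ ($s = 14 - -406 = 14 + 406 = 420$)
$q{\left(B \right)} = \sqrt{2} \sqrt{B}$ ($q{\left(B \right)} = \sqrt{2 B} = \sqrt{2} \sqrt{B}$)
$\left(q{\left(-3 \right)} + 26\right) s = \left(\sqrt{2} \sqrt{-3} + 26\right) 420 = \left(\sqrt{2} i \sqrt{3} + 26\right) 420 = \left(i \sqrt{6} + 26\right) 420 = \left(26 + i \sqrt{6}\right) 420 = 10920 + 420 i \sqrt{6}$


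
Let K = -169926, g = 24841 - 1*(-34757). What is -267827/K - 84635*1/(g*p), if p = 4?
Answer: 8244354529/6751499832 ≈ 1.2211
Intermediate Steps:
g = 59598 (g = 24841 + 34757 = 59598)
-267827/K - 84635*1/(g*p) = -267827/(-169926) - 84635/(59598*4) = -267827*(-1/169926) - 84635/238392 = 267827/169926 - 84635*1/238392 = 267827/169926 - 84635/238392 = 8244354529/6751499832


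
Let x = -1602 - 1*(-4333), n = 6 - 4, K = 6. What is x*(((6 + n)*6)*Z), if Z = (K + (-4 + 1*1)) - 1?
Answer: 262176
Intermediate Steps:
n = 2
Z = 2 (Z = (6 + (-4 + 1*1)) - 1 = (6 + (-4 + 1)) - 1 = (6 - 3) - 1 = 3 - 1 = 2)
x = 2731 (x = -1602 + 4333 = 2731)
x*(((6 + n)*6)*Z) = 2731*(((6 + 2)*6)*2) = 2731*((8*6)*2) = 2731*(48*2) = 2731*96 = 262176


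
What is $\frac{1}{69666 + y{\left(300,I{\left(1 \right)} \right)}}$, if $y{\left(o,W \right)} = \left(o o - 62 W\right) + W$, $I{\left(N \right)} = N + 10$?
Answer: $\frac{1}{158995} \approx 6.2895 \cdot 10^{-6}$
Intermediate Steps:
$I{\left(N \right)} = 10 + N$
$y{\left(o,W \right)} = o^{2} - 61 W$ ($y{\left(o,W \right)} = \left(o^{2} - 62 W\right) + W = o^{2} - 61 W$)
$\frac{1}{69666 + y{\left(300,I{\left(1 \right)} \right)}} = \frac{1}{69666 + \left(300^{2} - 61 \left(10 + 1\right)\right)} = \frac{1}{69666 + \left(90000 - 671\right)} = \frac{1}{69666 + 89329} = \frac{1}{158995}$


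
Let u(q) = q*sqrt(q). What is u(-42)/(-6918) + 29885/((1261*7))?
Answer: 29885/8827 + 7*I*sqrt(42)/1153 ≈ 3.3856 + 0.039345*I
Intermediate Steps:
u(q) = q**(3/2)
u(-42)/(-6918) + 29885/((1261*7)) = (-42)**(3/2)/(-6918) + 29885/((1261*7)) = -42*I*sqrt(42)*(-1/6918) + 29885/8827 = 7*I*sqrt(42)/1153 + 29885*(1/8827) = 7*I*sqrt(42)/1153 + 29885/8827 = 29885/8827 + 7*I*sqrt(42)/1153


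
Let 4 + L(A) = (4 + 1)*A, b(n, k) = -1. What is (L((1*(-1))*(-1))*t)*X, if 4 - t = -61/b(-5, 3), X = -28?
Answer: 1596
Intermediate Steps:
L(A) = -4 + 5*A (L(A) = -4 + (4 + 1)*A = -4 + 5*A)
t = -57 (t = 4 - (-61)/(-1) = 4 - (-61)*(-1) = 4 - 1*61 = 4 - 61 = -57)
(L((1*(-1))*(-1))*t)*X = ((-4 + 5*((1*(-1))*(-1)))*(-57))*(-28) = ((-4 + 5*(-1*(-1)))*(-57))*(-28) = ((-4 + 5*1)*(-57))*(-28) = ((-4 + 5)*(-57))*(-28) = (1*(-57))*(-28) = -57*(-28) = 1596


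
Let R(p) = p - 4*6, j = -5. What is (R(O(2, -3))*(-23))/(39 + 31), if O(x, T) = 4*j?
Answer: 506/35 ≈ 14.457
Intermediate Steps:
O(x, T) = -20 (O(x, T) = 4*(-5) = -20)
R(p) = -24 + p (R(p) = p - 24 = -24 + p)
(R(O(2, -3))*(-23))/(39 + 31) = ((-24 - 20)*(-23))/(39 + 31) = -44*(-23)/70 = 1012*(1/70) = 506/35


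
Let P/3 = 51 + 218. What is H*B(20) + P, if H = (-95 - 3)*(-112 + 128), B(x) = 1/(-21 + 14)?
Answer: 1031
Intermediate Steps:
B(x) = -⅐ (B(x) = 1/(-7) = -⅐)
H = -1568 (H = -98*16 = -1568)
P = 807 (P = 3*(51 + 218) = 3*269 = 807)
H*B(20) + P = -1568*(-⅐) + 807 = 224 + 807 = 1031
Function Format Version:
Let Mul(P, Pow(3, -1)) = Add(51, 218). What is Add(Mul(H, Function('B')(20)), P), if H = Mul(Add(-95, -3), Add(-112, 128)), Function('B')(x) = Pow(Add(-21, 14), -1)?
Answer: 1031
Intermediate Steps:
Function('B')(x) = Rational(-1, 7) (Function('B')(x) = Pow(-7, -1) = Rational(-1, 7))
H = -1568 (H = Mul(-98, 16) = -1568)
P = 807 (P = Mul(3, Add(51, 218)) = Mul(3, 269) = 807)
Add(Mul(H, Function('B')(20)), P) = Add(Mul(-1568, Rational(-1, 7)), 807) = Add(224, 807) = 1031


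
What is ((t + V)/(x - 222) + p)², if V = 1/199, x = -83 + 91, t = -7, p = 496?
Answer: 111556350976576/453391849 ≈ 2.4605e+5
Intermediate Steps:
x = 8
V = 1/199 ≈ 0.0050251
((t + V)/(x - 222) + p)² = ((-7 + 1/199)/(8 - 222) + 496)² = (-1392/199/(-214) + 496)² = (-1392/199*(-1/214) + 496)² = (696/21293 + 496)² = (10562024/21293)² = 111556350976576/453391849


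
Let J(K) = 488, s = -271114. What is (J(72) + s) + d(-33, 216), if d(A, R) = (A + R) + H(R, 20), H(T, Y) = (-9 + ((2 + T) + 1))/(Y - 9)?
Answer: -2974663/11 ≈ -2.7042e+5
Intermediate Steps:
H(T, Y) = (-6 + T)/(-9 + Y) (H(T, Y) = (-9 + (3 + T))/(-9 + Y) = (-6 + T)/(-9 + Y))
d(A, R) = -6/11 + A + 12*R/11 (d(A, R) = (A + R) + (-6 + R)/(-9 + 20) = (A + R) + (-6 + R)/11 = (A + R) + (-6/11 + R/11) = -6/11 + A + 12*R/11)
(J(72) + s) + d(-33, 216) = (488 - 271114) + (-6/11 - 33 + (12/11)*216) = -270626 + (-6/11 - 33 + 2592/11) = -270626 + 2223/11 = -2974663/11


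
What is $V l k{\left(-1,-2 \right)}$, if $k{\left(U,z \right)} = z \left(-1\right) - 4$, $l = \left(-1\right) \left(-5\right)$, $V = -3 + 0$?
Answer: $30$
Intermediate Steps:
$V = -3$
$l = 5$
$k{\left(U,z \right)} = -4 - z$ ($k{\left(U,z \right)} = - z - 4 = -4 - z$)
$V l k{\left(-1,-2 \right)} = \left(-3\right) 5 \left(-4 - -2\right) = - 15 \left(-4 + 2\right) = \left(-15\right) \left(-2\right) = 30$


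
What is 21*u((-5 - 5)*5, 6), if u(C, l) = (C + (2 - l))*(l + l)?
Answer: -13608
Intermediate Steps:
u(C, l) = 2*l*(2 + C - l) (u(C, l) = (2 + C - l)*(2*l) = 2*l*(2 + C - l))
21*u((-5 - 5)*5, 6) = 21*(2*6*(2 + (-5 - 5)*5 - 1*6)) = 21*(2*6*(2 - 10*5 - 6)) = 21*(2*6*(2 - 50 - 6)) = 21*(2*6*(-54)) = 21*(-648) = -13608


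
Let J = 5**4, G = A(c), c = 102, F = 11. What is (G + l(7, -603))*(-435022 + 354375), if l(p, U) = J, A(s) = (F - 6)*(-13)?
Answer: -45162320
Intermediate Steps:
A(s) = -65 (A(s) = (11 - 6)*(-13) = 5*(-13) = -65)
G = -65
J = 625
l(p, U) = 625
(G + l(7, -603))*(-435022 + 354375) = (-65 + 625)*(-435022 + 354375) = 560*(-80647) = -45162320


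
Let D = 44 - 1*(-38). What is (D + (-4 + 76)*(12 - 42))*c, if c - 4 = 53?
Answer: -118446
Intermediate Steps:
c = 57 (c = 4 + 53 = 57)
D = 82 (D = 44 + 38 = 82)
(D + (-4 + 76)*(12 - 42))*c = (82 + (-4 + 76)*(12 - 42))*57 = (82 + 72*(-30))*57 = (82 - 2160)*57 = -2078*57 = -118446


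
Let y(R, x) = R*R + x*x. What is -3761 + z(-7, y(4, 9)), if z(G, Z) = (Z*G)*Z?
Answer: -69624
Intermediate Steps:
y(R, x) = R² + x²
z(G, Z) = G*Z² (z(G, Z) = (G*Z)*Z = G*Z²)
-3761 + z(-7, y(4, 9)) = -3761 - 7*(4² + 9²)² = -3761 - 7*(16 + 81)² = -3761 - 7*97² = -3761 - 7*9409 = -3761 - 65863 = -69624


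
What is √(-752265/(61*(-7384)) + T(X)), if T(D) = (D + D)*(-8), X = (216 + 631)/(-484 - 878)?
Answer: √273332248313201454/153369372 ≈ 3.4088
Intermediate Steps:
X = -847/1362 (X = 847/(-1362) = 847*(-1/1362) = -847/1362 ≈ -0.62188)
T(D) = -16*D (T(D) = (2*D)*(-8) = -16*D)
√(-752265/(61*(-7384)) + T(X)) = √(-752265/(61*(-7384)) - 16*(-847/1362)) = √(-752265/(-450424) + 6776/681) = √(-752265*(-1/450424) + 6776/681) = √(752265/450424 + 6776/681) = √(3564365489/306738744) = √273332248313201454/153369372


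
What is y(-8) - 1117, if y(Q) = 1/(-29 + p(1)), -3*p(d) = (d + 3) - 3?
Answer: -98299/88 ≈ -1117.0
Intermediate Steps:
p(d) = -d/3 (p(d) = -((d + 3) - 3)/3 = -((3 + d) - 3)/3 = -d/3)
y(Q) = -3/88 (y(Q) = 1/(-29 - 1/3*1) = 1/(-29 - 1/3) = 1/(-88/3) = -3/88)
y(-8) - 1117 = -3/88 - 1117 = -98299/88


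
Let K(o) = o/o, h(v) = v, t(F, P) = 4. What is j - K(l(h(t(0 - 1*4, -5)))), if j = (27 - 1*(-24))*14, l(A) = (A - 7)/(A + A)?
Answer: 713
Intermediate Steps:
l(A) = (-7 + A)/(2*A) (l(A) = (-7 + A)/((2*A)) = (-7 + A)*(1/(2*A)) = (-7 + A)/(2*A))
K(o) = 1
j = 714 (j = (27 + 24)*14 = 51*14 = 714)
j - K(l(h(t(0 - 1*4, -5)))) = 714 - 1*1 = 714 - 1 = 713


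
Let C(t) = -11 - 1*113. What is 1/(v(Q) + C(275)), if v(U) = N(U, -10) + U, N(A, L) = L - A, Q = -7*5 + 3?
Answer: -1/134 ≈ -0.0074627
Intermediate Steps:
C(t) = -124 (C(t) = -11 - 113 = -124)
Q = -32 (Q = -35 + 3 = -32)
v(U) = -10 (v(U) = (-10 - U) + U = -10)
1/(v(Q) + C(275)) = 1/(-10 - 124) = 1/(-134) = -1/134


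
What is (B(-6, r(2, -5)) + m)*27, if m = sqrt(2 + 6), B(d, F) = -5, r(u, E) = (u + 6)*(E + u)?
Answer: -135 + 54*sqrt(2) ≈ -58.632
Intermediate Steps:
r(u, E) = (6 + u)*(E + u)
m = 2*sqrt(2) (m = sqrt(8) = 2*sqrt(2) ≈ 2.8284)
(B(-6, r(2, -5)) + m)*27 = (-5 + 2*sqrt(2))*27 = -135 + 54*sqrt(2)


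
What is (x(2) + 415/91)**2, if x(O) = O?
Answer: 356409/8281 ≈ 43.039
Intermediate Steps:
(x(2) + 415/91)**2 = (2 + 415/91)**2 = (597/91)**2 = 356409/8281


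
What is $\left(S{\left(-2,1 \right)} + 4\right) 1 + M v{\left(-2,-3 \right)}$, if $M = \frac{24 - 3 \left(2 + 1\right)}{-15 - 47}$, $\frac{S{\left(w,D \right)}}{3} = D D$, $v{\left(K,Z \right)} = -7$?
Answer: $\frac{539}{62} \approx 8.6935$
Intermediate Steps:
$S{\left(w,D \right)} = 3 D^{2}$ ($S{\left(w,D \right)} = 3 D D = 3 D^{2}$)
$M = - \frac{15}{62}$ ($M = \frac{24 - 9}{-62} = \left(24 - 9\right) \left(- \frac{1}{62}\right) = 15 \left(- \frac{1}{62}\right) = - \frac{15}{62} \approx -0.24194$)
$\left(S{\left(-2,1 \right)} + 4\right) 1 + M v{\left(-2,-3 \right)} = \left(3 \cdot 1^{2} + 4\right) 1 - - \frac{105}{62} = \left(3 \cdot 1 + 4\right) 1 + \frac{105}{62} = \left(3 + 4\right) 1 + \frac{105}{62} = 7 \cdot 1 + \frac{105}{62} = 7 + \frac{105}{62} = \frac{539}{62}$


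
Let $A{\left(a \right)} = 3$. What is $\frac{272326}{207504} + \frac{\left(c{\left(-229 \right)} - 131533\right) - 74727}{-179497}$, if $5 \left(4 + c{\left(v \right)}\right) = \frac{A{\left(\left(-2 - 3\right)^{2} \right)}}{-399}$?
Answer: $\frac{30484366542187}{12384409874760} \approx 2.4615$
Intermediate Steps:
$c{\left(v \right)} = - \frac{2661}{665}$ ($c{\left(v \right)} = -4 + \frac{3 \frac{1}{-399}}{5} = -4 + \frac{3 \left(- \frac{1}{399}\right)}{5} = -4 + \frac{1}{5} \left(- \frac{1}{133}\right) = -4 - \frac{1}{665} = - \frac{2661}{665}$)
$\frac{272326}{207504} + \frac{\left(c{\left(-229 \right)} - 131533\right) - 74727}{-179497} = \frac{272326}{207504} + \frac{\left(- \frac{2661}{665} - 131533\right) - 74727}{-179497} = 272326 \cdot \frac{1}{207504} + \left(- \frac{87472106}{665} - 74727\right) \left(- \frac{1}{179497}\right) = \frac{136163}{103752} - - \frac{137165561}{119365505} = \frac{136163}{103752} + \frac{137165561}{119365505} = \frac{30484366542187}{12384409874760}$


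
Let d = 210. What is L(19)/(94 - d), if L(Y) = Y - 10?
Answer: -9/116 ≈ -0.077586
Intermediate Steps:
L(Y) = -10 + Y
L(19)/(94 - d) = (-10 + 19)/(94 - 1*210) = 9/(94 - 210) = 9/(-116) = 9*(-1/116) = -9/116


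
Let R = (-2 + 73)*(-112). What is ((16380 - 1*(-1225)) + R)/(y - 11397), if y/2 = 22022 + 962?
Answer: 9653/34571 ≈ 0.27922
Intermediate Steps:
y = 45968 (y = 2*(22022 + 962) = 2*22984 = 45968)
R = -7952 (R = 71*(-112) = -7952)
((16380 - 1*(-1225)) + R)/(y - 11397) = ((16380 - 1*(-1225)) - 7952)/(45968 - 11397) = ((16380 + 1225) - 7952)/34571 = (17605 - 7952)*(1/34571) = 9653*(1/34571) = 9653/34571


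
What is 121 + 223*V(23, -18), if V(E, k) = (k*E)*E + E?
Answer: -2118156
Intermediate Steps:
V(E, k) = E + k*E**2 (V(E, k) = (E*k)*E + E = k*E**2 + E = E + k*E**2)
121 + 223*V(23, -18) = 121 + 223*(23*(1 + 23*(-18))) = 121 + 223*(23*(1 - 414)) = 121 + 223*(23*(-413)) = 121 + 223*(-9499) = 121 - 2118277 = -2118156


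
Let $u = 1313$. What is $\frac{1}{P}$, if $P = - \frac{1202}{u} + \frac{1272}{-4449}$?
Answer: $- \frac{1947179}{2339278} \approx -0.83238$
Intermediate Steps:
$P = - \frac{2339278}{1947179}$ ($P = - \frac{1202}{1313} + \frac{1272}{-4449} = \left(-1202\right) \frac{1}{1313} + 1272 \left(- \frac{1}{4449}\right) = - \frac{1202}{1313} - \frac{424}{1483} = - \frac{2339278}{1947179} \approx -1.2014$)
$\frac{1}{P} = \frac{1}{- \frac{2339278}{1947179}} = - \frac{1947179}{2339278}$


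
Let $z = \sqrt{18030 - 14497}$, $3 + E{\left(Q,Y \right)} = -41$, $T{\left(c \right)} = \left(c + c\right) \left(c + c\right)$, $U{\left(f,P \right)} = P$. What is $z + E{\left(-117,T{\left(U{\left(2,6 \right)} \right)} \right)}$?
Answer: $-44 + \sqrt{3533} \approx 15.439$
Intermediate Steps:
$T{\left(c \right)} = 4 c^{2}$ ($T{\left(c \right)} = 2 c 2 c = 4 c^{2}$)
$E{\left(Q,Y \right)} = -44$ ($E{\left(Q,Y \right)} = -3 - 41 = -44$)
$z = \sqrt{3533} \approx 59.439$
$z + E{\left(-117,T{\left(U{\left(2,6 \right)} \right)} \right)} = \sqrt{3533} - 44 = -44 + \sqrt{3533}$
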